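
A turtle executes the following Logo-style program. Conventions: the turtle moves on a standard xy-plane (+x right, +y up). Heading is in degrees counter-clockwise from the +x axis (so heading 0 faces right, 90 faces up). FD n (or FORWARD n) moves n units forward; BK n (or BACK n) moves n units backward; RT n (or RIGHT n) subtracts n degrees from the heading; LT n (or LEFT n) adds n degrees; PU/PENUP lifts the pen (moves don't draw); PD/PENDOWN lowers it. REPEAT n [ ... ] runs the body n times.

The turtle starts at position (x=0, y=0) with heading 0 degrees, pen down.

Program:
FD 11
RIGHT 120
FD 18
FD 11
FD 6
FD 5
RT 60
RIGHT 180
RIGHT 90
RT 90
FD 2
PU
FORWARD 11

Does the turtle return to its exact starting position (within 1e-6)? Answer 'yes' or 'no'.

Answer: no

Derivation:
Executing turtle program step by step:
Start: pos=(0,0), heading=0, pen down
FD 11: (0,0) -> (11,0) [heading=0, draw]
RT 120: heading 0 -> 240
FD 18: (11,0) -> (2,-15.588) [heading=240, draw]
FD 11: (2,-15.588) -> (-3.5,-25.115) [heading=240, draw]
FD 6: (-3.5,-25.115) -> (-6.5,-30.311) [heading=240, draw]
FD 5: (-6.5,-30.311) -> (-9,-34.641) [heading=240, draw]
RT 60: heading 240 -> 180
RT 180: heading 180 -> 0
RT 90: heading 0 -> 270
RT 90: heading 270 -> 180
FD 2: (-9,-34.641) -> (-11,-34.641) [heading=180, draw]
PU: pen up
FD 11: (-11,-34.641) -> (-22,-34.641) [heading=180, move]
Final: pos=(-22,-34.641), heading=180, 6 segment(s) drawn

Start position: (0, 0)
Final position: (-22, -34.641)
Distance = 41.037; >= 1e-6 -> NOT closed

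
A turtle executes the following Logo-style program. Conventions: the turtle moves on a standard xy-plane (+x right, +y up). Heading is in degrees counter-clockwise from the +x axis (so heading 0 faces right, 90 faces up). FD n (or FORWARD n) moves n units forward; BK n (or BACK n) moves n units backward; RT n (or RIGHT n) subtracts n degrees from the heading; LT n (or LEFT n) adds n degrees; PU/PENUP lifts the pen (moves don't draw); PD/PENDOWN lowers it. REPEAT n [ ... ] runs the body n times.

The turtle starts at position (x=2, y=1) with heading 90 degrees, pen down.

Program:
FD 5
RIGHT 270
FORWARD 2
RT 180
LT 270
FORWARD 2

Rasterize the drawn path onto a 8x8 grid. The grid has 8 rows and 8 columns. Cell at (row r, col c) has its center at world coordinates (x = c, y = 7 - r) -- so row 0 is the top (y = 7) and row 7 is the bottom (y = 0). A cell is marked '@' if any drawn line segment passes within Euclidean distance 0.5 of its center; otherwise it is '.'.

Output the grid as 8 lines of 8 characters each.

Answer: ........
@@@.....
@.@.....
@.@.....
..@.....
..@.....
..@.....
........

Derivation:
Segment 0: (2,1) -> (2,6)
Segment 1: (2,6) -> (0,6)
Segment 2: (0,6) -> (0,4)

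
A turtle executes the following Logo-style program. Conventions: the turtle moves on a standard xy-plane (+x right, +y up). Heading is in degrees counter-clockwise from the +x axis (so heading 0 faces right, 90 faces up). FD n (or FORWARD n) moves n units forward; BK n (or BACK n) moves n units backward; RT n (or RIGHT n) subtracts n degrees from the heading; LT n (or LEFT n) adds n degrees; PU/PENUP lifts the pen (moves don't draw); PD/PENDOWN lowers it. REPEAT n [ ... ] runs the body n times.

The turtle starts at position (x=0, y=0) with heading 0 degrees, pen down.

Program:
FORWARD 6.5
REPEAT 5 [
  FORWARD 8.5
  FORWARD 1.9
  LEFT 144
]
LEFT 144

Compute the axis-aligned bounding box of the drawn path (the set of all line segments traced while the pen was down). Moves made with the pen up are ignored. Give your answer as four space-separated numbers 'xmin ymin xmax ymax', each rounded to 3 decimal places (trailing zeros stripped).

Answer: 0 -3.778 16.9 6.113

Derivation:
Executing turtle program step by step:
Start: pos=(0,0), heading=0, pen down
FD 6.5: (0,0) -> (6.5,0) [heading=0, draw]
REPEAT 5 [
  -- iteration 1/5 --
  FD 8.5: (6.5,0) -> (15,0) [heading=0, draw]
  FD 1.9: (15,0) -> (16.9,0) [heading=0, draw]
  LT 144: heading 0 -> 144
  -- iteration 2/5 --
  FD 8.5: (16.9,0) -> (10.023,4.996) [heading=144, draw]
  FD 1.9: (10.023,4.996) -> (8.486,6.113) [heading=144, draw]
  LT 144: heading 144 -> 288
  -- iteration 3/5 --
  FD 8.5: (8.486,6.113) -> (11.113,-1.971) [heading=288, draw]
  FD 1.9: (11.113,-1.971) -> (11.7,-3.778) [heading=288, draw]
  LT 144: heading 288 -> 72
  -- iteration 4/5 --
  FD 8.5: (11.7,-3.778) -> (14.327,4.306) [heading=72, draw]
  FD 1.9: (14.327,4.306) -> (14.914,6.113) [heading=72, draw]
  LT 144: heading 72 -> 216
  -- iteration 5/5 --
  FD 8.5: (14.914,6.113) -> (8.037,1.117) [heading=216, draw]
  FD 1.9: (8.037,1.117) -> (6.5,0) [heading=216, draw]
  LT 144: heading 216 -> 0
]
LT 144: heading 0 -> 144
Final: pos=(6.5,0), heading=144, 11 segment(s) drawn

Segment endpoints: x in {0, 6.5, 6.5, 8.037, 8.486, 10.023, 11.113, 11.7, 14.327, 14.914, 15, 16.9}, y in {-3.778, -1.971, 0, 0, 1.117, 4.306, 4.996, 6.113, 6.113}
xmin=0, ymin=-3.778, xmax=16.9, ymax=6.113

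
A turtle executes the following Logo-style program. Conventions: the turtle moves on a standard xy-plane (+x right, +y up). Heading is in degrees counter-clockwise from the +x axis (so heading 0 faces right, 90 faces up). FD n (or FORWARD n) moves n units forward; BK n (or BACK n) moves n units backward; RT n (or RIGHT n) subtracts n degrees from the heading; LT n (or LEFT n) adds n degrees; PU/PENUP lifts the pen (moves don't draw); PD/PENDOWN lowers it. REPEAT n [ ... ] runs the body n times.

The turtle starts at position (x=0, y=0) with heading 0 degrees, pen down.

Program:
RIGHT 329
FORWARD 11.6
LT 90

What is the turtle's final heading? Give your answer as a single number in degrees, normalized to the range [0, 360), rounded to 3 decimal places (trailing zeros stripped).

Answer: 121

Derivation:
Executing turtle program step by step:
Start: pos=(0,0), heading=0, pen down
RT 329: heading 0 -> 31
FD 11.6: (0,0) -> (9.943,5.974) [heading=31, draw]
LT 90: heading 31 -> 121
Final: pos=(9.943,5.974), heading=121, 1 segment(s) drawn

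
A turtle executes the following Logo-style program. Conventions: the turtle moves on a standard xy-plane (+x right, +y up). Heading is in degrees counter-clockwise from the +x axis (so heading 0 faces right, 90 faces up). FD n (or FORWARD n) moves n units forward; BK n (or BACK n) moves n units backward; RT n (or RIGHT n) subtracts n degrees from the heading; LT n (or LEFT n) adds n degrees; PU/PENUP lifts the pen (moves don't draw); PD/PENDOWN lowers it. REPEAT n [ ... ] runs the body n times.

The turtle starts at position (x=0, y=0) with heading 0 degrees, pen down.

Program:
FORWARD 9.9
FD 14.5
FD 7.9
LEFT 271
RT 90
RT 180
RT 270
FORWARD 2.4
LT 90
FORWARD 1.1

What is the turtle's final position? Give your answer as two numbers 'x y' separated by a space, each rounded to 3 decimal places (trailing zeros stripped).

Answer: 31.158 2.38

Derivation:
Executing turtle program step by step:
Start: pos=(0,0), heading=0, pen down
FD 9.9: (0,0) -> (9.9,0) [heading=0, draw]
FD 14.5: (9.9,0) -> (24.4,0) [heading=0, draw]
FD 7.9: (24.4,0) -> (32.3,0) [heading=0, draw]
LT 271: heading 0 -> 271
RT 90: heading 271 -> 181
RT 180: heading 181 -> 1
RT 270: heading 1 -> 91
FD 2.4: (32.3,0) -> (32.258,2.4) [heading=91, draw]
LT 90: heading 91 -> 181
FD 1.1: (32.258,2.4) -> (31.158,2.38) [heading=181, draw]
Final: pos=(31.158,2.38), heading=181, 5 segment(s) drawn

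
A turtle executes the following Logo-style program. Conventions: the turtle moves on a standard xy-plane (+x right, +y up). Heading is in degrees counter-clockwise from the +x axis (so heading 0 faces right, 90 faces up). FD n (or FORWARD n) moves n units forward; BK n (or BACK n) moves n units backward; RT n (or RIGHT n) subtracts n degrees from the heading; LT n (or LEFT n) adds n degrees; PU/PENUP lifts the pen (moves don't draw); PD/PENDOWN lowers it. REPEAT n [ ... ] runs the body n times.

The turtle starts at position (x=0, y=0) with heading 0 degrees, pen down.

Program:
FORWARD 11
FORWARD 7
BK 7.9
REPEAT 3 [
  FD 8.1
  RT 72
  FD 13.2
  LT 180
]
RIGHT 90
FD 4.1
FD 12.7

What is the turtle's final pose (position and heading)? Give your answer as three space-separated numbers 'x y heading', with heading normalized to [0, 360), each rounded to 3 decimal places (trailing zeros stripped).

Answer: 3.348 -7.685 234

Derivation:
Executing turtle program step by step:
Start: pos=(0,0), heading=0, pen down
FD 11: (0,0) -> (11,0) [heading=0, draw]
FD 7: (11,0) -> (18,0) [heading=0, draw]
BK 7.9: (18,0) -> (10.1,0) [heading=0, draw]
REPEAT 3 [
  -- iteration 1/3 --
  FD 8.1: (10.1,0) -> (18.2,0) [heading=0, draw]
  RT 72: heading 0 -> 288
  FD 13.2: (18.2,0) -> (22.279,-12.554) [heading=288, draw]
  LT 180: heading 288 -> 108
  -- iteration 2/3 --
  FD 8.1: (22.279,-12.554) -> (19.776,-4.85) [heading=108, draw]
  RT 72: heading 108 -> 36
  FD 13.2: (19.776,-4.85) -> (30.455,2.908) [heading=36, draw]
  LT 180: heading 36 -> 216
  -- iteration 3/3 --
  FD 8.1: (30.455,2.908) -> (23.902,-1.853) [heading=216, draw]
  RT 72: heading 216 -> 144
  FD 13.2: (23.902,-1.853) -> (13.223,5.906) [heading=144, draw]
  LT 180: heading 144 -> 324
]
RT 90: heading 324 -> 234
FD 4.1: (13.223,5.906) -> (10.813,2.589) [heading=234, draw]
FD 12.7: (10.813,2.589) -> (3.348,-7.685) [heading=234, draw]
Final: pos=(3.348,-7.685), heading=234, 11 segment(s) drawn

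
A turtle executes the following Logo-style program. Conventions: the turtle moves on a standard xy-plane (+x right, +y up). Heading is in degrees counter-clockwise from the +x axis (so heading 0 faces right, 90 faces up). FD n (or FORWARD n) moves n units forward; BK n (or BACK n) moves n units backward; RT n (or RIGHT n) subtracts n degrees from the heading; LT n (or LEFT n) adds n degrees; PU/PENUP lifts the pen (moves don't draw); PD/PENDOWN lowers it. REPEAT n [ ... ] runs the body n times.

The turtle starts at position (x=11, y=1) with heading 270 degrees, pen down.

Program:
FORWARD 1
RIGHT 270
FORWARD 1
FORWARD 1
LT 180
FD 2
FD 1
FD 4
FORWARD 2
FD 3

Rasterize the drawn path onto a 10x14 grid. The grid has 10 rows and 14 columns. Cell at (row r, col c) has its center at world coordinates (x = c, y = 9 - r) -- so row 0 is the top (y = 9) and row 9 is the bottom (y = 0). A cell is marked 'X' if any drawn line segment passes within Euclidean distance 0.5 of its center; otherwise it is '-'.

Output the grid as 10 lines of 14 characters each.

Segment 0: (11,1) -> (11,0)
Segment 1: (11,0) -> (12,0)
Segment 2: (12,0) -> (13,0)
Segment 3: (13,0) -> (11,0)
Segment 4: (11,0) -> (10,0)
Segment 5: (10,0) -> (6,0)
Segment 6: (6,0) -> (4,0)
Segment 7: (4,0) -> (1,0)

Answer: --------------
--------------
--------------
--------------
--------------
--------------
--------------
--------------
-----------X--
-XXXXXXXXXXXXX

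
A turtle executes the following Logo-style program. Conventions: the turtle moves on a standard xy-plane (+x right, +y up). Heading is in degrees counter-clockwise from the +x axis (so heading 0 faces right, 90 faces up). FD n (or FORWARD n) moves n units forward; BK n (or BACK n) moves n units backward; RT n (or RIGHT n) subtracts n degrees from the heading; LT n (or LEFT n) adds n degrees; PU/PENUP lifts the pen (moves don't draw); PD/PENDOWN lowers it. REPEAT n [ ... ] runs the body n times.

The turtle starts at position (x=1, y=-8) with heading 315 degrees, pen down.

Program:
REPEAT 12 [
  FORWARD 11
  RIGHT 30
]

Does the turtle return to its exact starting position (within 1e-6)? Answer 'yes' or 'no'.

Executing turtle program step by step:
Start: pos=(1,-8), heading=315, pen down
REPEAT 12 [
  -- iteration 1/12 --
  FD 11: (1,-8) -> (8.778,-15.778) [heading=315, draw]
  RT 30: heading 315 -> 285
  -- iteration 2/12 --
  FD 11: (8.778,-15.778) -> (11.625,-26.403) [heading=285, draw]
  RT 30: heading 285 -> 255
  -- iteration 3/12 --
  FD 11: (11.625,-26.403) -> (8.778,-37.029) [heading=255, draw]
  RT 30: heading 255 -> 225
  -- iteration 4/12 --
  FD 11: (8.778,-37.029) -> (1,-44.807) [heading=225, draw]
  RT 30: heading 225 -> 195
  -- iteration 5/12 --
  FD 11: (1,-44.807) -> (-9.625,-47.654) [heading=195, draw]
  RT 30: heading 195 -> 165
  -- iteration 6/12 --
  FD 11: (-9.625,-47.654) -> (-20.25,-44.807) [heading=165, draw]
  RT 30: heading 165 -> 135
  -- iteration 7/12 --
  FD 11: (-20.25,-44.807) -> (-28.029,-37.029) [heading=135, draw]
  RT 30: heading 135 -> 105
  -- iteration 8/12 --
  FD 11: (-28.029,-37.029) -> (-30.876,-26.403) [heading=105, draw]
  RT 30: heading 105 -> 75
  -- iteration 9/12 --
  FD 11: (-30.876,-26.403) -> (-28.029,-15.778) [heading=75, draw]
  RT 30: heading 75 -> 45
  -- iteration 10/12 --
  FD 11: (-28.029,-15.778) -> (-20.25,-8) [heading=45, draw]
  RT 30: heading 45 -> 15
  -- iteration 11/12 --
  FD 11: (-20.25,-8) -> (-9.625,-5.153) [heading=15, draw]
  RT 30: heading 15 -> 345
  -- iteration 12/12 --
  FD 11: (-9.625,-5.153) -> (1,-8) [heading=345, draw]
  RT 30: heading 345 -> 315
]
Final: pos=(1,-8), heading=315, 12 segment(s) drawn

Start position: (1, -8)
Final position: (1, -8)
Distance = 0; < 1e-6 -> CLOSED

Answer: yes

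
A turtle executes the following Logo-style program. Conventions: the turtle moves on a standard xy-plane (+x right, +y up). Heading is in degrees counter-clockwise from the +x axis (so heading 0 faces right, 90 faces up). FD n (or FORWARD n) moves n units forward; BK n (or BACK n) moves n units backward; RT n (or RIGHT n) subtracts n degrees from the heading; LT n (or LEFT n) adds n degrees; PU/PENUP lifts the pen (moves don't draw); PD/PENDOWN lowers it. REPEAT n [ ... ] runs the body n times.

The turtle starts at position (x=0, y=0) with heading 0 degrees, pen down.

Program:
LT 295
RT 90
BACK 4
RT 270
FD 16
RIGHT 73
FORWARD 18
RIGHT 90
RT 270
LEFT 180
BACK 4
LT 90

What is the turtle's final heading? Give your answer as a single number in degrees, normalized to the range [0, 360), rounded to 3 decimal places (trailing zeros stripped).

Executing turtle program step by step:
Start: pos=(0,0), heading=0, pen down
LT 295: heading 0 -> 295
RT 90: heading 295 -> 205
BK 4: (0,0) -> (3.625,1.69) [heading=205, draw]
RT 270: heading 205 -> 295
FD 16: (3.625,1.69) -> (10.387,-12.81) [heading=295, draw]
RT 73: heading 295 -> 222
FD 18: (10.387,-12.81) -> (-2.989,-24.855) [heading=222, draw]
RT 90: heading 222 -> 132
RT 270: heading 132 -> 222
LT 180: heading 222 -> 42
BK 4: (-2.989,-24.855) -> (-5.962,-27.531) [heading=42, draw]
LT 90: heading 42 -> 132
Final: pos=(-5.962,-27.531), heading=132, 4 segment(s) drawn

Answer: 132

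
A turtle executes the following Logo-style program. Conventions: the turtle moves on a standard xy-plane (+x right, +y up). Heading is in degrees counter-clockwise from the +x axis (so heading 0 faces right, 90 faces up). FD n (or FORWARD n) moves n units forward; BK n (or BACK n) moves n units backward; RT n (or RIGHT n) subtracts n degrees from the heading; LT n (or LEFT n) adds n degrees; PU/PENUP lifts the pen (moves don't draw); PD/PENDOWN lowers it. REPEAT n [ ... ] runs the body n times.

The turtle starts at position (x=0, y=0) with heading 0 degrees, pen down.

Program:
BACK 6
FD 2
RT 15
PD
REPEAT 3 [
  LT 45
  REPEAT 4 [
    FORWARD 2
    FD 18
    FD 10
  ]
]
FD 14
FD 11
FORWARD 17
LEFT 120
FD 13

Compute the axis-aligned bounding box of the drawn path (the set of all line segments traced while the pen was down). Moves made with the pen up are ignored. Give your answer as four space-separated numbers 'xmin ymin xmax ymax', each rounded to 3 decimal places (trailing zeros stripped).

Answer: -6 0 130.981 316.207

Derivation:
Executing turtle program step by step:
Start: pos=(0,0), heading=0, pen down
BK 6: (0,0) -> (-6,0) [heading=0, draw]
FD 2: (-6,0) -> (-4,0) [heading=0, draw]
RT 15: heading 0 -> 345
PD: pen down
REPEAT 3 [
  -- iteration 1/3 --
  LT 45: heading 345 -> 30
  REPEAT 4 [
    -- iteration 1/4 --
    FD 2: (-4,0) -> (-2.268,1) [heading=30, draw]
    FD 18: (-2.268,1) -> (13.321,10) [heading=30, draw]
    FD 10: (13.321,10) -> (21.981,15) [heading=30, draw]
    -- iteration 2/4 --
    FD 2: (21.981,15) -> (23.713,16) [heading=30, draw]
    FD 18: (23.713,16) -> (39.301,25) [heading=30, draw]
    FD 10: (39.301,25) -> (47.962,30) [heading=30, draw]
    -- iteration 3/4 --
    FD 2: (47.962,30) -> (49.694,31) [heading=30, draw]
    FD 18: (49.694,31) -> (65.282,40) [heading=30, draw]
    FD 10: (65.282,40) -> (73.942,45) [heading=30, draw]
    -- iteration 4/4 --
    FD 2: (73.942,45) -> (75.674,46) [heading=30, draw]
    FD 18: (75.674,46) -> (91.263,55) [heading=30, draw]
    FD 10: (91.263,55) -> (99.923,60) [heading=30, draw]
  ]
  -- iteration 2/3 --
  LT 45: heading 30 -> 75
  REPEAT 4 [
    -- iteration 1/4 --
    FD 2: (99.923,60) -> (100.441,61.932) [heading=75, draw]
    FD 18: (100.441,61.932) -> (105.099,79.319) [heading=75, draw]
    FD 10: (105.099,79.319) -> (107.688,88.978) [heading=75, draw]
    -- iteration 2/4 --
    FD 2: (107.688,88.978) -> (108.205,90.91) [heading=75, draw]
    FD 18: (108.205,90.91) -> (112.864,108.296) [heading=75, draw]
    FD 10: (112.864,108.296) -> (115.452,117.956) [heading=75, draw]
    -- iteration 3/4 --
    FD 2: (115.452,117.956) -> (115.97,119.887) [heading=75, draw]
    FD 18: (115.97,119.887) -> (120.629,137.274) [heading=75, draw]
    FD 10: (120.629,137.274) -> (123.217,146.933) [heading=75, draw]
    -- iteration 4/4 --
    FD 2: (123.217,146.933) -> (123.734,148.865) [heading=75, draw]
    FD 18: (123.734,148.865) -> (128.393,166.252) [heading=75, draw]
    FD 10: (128.393,166.252) -> (130.981,175.911) [heading=75, draw]
  ]
  -- iteration 3/3 --
  LT 45: heading 75 -> 120
  REPEAT 4 [
    -- iteration 1/4 --
    FD 2: (130.981,175.911) -> (129.981,177.643) [heading=120, draw]
    FD 18: (129.981,177.643) -> (120.981,193.232) [heading=120, draw]
    FD 10: (120.981,193.232) -> (115.981,201.892) [heading=120, draw]
    -- iteration 2/4 --
    FD 2: (115.981,201.892) -> (114.981,203.624) [heading=120, draw]
    FD 18: (114.981,203.624) -> (105.981,219.212) [heading=120, draw]
    FD 10: (105.981,219.212) -> (100.981,227.873) [heading=120, draw]
    -- iteration 3/4 --
    FD 2: (100.981,227.873) -> (99.981,229.605) [heading=120, draw]
    FD 18: (99.981,229.605) -> (90.981,245.193) [heading=120, draw]
    FD 10: (90.981,245.193) -> (85.981,253.853) [heading=120, draw]
    -- iteration 4/4 --
    FD 2: (85.981,253.853) -> (84.981,255.585) [heading=120, draw]
    FD 18: (84.981,255.585) -> (75.981,271.174) [heading=120, draw]
    FD 10: (75.981,271.174) -> (70.981,279.834) [heading=120, draw]
  ]
]
FD 14: (70.981,279.834) -> (63.981,291.959) [heading=120, draw]
FD 11: (63.981,291.959) -> (58.481,301.485) [heading=120, draw]
FD 17: (58.481,301.485) -> (49.981,316.207) [heading=120, draw]
LT 120: heading 120 -> 240
FD 13: (49.981,316.207) -> (43.481,304.949) [heading=240, draw]
Final: pos=(43.481,304.949), heading=240, 42 segment(s) drawn

Segment endpoints: x in {-6, -4, -2.268, 0, 13.321, 21.981, 23.713, 39.301, 43.481, 47.962, 49.694, 49.981, 58.481, 63.981, 65.282, 70.981, 73.942, 75.674, 75.981, 84.981, 85.981, 90.981, 91.263, 99.923, 99.981, 100.441, 100.981, 105.099, 105.981, 107.688, 108.205, 112.864, 114.981, 115.452, 115.97, 115.981, 120.629, 120.981, 123.217, 123.734, 128.393, 129.981, 130.981}, y in {0, 1, 10, 15, 16, 25, 30, 31, 40, 45, 46, 55, 60, 61.932, 79.319, 88.978, 90.91, 108.296, 117.956, 119.887, 137.274, 146.933, 148.865, 166.252, 175.911, 177.643, 193.232, 201.892, 203.624, 219.212, 227.873, 229.605, 245.193, 253.853, 255.585, 271.174, 279.834, 291.959, 301.485, 304.949, 316.207}
xmin=-6, ymin=0, xmax=130.981, ymax=316.207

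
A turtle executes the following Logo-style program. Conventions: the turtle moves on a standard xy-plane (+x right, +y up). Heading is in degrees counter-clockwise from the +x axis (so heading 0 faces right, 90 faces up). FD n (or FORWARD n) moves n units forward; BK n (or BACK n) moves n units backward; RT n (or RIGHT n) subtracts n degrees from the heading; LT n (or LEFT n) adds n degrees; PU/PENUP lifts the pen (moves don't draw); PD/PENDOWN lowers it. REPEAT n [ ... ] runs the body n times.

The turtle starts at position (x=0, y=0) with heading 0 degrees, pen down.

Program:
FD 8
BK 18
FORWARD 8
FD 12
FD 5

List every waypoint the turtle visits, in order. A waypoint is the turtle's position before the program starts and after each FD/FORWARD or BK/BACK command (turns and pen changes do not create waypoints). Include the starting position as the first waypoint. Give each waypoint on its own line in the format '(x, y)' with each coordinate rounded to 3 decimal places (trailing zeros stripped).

Executing turtle program step by step:
Start: pos=(0,0), heading=0, pen down
FD 8: (0,0) -> (8,0) [heading=0, draw]
BK 18: (8,0) -> (-10,0) [heading=0, draw]
FD 8: (-10,0) -> (-2,0) [heading=0, draw]
FD 12: (-2,0) -> (10,0) [heading=0, draw]
FD 5: (10,0) -> (15,0) [heading=0, draw]
Final: pos=(15,0), heading=0, 5 segment(s) drawn
Waypoints (6 total):
(0, 0)
(8, 0)
(-10, 0)
(-2, 0)
(10, 0)
(15, 0)

Answer: (0, 0)
(8, 0)
(-10, 0)
(-2, 0)
(10, 0)
(15, 0)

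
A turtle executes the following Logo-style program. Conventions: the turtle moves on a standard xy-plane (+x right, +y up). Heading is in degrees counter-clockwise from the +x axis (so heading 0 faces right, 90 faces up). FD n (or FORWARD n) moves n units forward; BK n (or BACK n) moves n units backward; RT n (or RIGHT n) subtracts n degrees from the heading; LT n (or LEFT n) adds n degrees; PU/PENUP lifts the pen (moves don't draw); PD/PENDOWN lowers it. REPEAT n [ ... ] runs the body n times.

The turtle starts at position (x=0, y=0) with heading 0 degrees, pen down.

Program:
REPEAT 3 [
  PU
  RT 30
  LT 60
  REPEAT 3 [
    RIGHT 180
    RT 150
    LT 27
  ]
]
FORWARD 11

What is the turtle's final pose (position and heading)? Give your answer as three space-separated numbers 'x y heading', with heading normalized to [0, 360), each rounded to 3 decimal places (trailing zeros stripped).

Executing turtle program step by step:
Start: pos=(0,0), heading=0, pen down
REPEAT 3 [
  -- iteration 1/3 --
  PU: pen up
  RT 30: heading 0 -> 330
  LT 60: heading 330 -> 30
  REPEAT 3 [
    -- iteration 1/3 --
    RT 180: heading 30 -> 210
    RT 150: heading 210 -> 60
    LT 27: heading 60 -> 87
    -- iteration 2/3 --
    RT 180: heading 87 -> 267
    RT 150: heading 267 -> 117
    LT 27: heading 117 -> 144
    -- iteration 3/3 --
    RT 180: heading 144 -> 324
    RT 150: heading 324 -> 174
    LT 27: heading 174 -> 201
  ]
  -- iteration 2/3 --
  PU: pen up
  RT 30: heading 201 -> 171
  LT 60: heading 171 -> 231
  REPEAT 3 [
    -- iteration 1/3 --
    RT 180: heading 231 -> 51
    RT 150: heading 51 -> 261
    LT 27: heading 261 -> 288
    -- iteration 2/3 --
    RT 180: heading 288 -> 108
    RT 150: heading 108 -> 318
    LT 27: heading 318 -> 345
    -- iteration 3/3 --
    RT 180: heading 345 -> 165
    RT 150: heading 165 -> 15
    LT 27: heading 15 -> 42
  ]
  -- iteration 3/3 --
  PU: pen up
  RT 30: heading 42 -> 12
  LT 60: heading 12 -> 72
  REPEAT 3 [
    -- iteration 1/3 --
    RT 180: heading 72 -> 252
    RT 150: heading 252 -> 102
    LT 27: heading 102 -> 129
    -- iteration 2/3 --
    RT 180: heading 129 -> 309
    RT 150: heading 309 -> 159
    LT 27: heading 159 -> 186
    -- iteration 3/3 --
    RT 180: heading 186 -> 6
    RT 150: heading 6 -> 216
    LT 27: heading 216 -> 243
  ]
]
FD 11: (0,0) -> (-4.994,-9.801) [heading=243, move]
Final: pos=(-4.994,-9.801), heading=243, 0 segment(s) drawn

Answer: -4.994 -9.801 243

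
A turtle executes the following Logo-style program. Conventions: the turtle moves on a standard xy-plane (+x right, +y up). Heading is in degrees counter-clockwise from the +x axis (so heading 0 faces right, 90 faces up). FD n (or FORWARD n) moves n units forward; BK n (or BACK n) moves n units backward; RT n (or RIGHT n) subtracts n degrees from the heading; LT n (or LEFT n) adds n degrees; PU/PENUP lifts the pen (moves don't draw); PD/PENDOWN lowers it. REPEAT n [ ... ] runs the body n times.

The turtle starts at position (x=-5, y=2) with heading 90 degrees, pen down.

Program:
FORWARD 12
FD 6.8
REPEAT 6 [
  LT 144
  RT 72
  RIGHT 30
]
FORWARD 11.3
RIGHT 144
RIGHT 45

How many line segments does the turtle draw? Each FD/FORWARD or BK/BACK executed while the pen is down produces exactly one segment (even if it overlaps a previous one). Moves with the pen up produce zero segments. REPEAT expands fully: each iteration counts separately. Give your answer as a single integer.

Executing turtle program step by step:
Start: pos=(-5,2), heading=90, pen down
FD 12: (-5,2) -> (-5,14) [heading=90, draw]
FD 6.8: (-5,14) -> (-5,20.8) [heading=90, draw]
REPEAT 6 [
  -- iteration 1/6 --
  LT 144: heading 90 -> 234
  RT 72: heading 234 -> 162
  RT 30: heading 162 -> 132
  -- iteration 2/6 --
  LT 144: heading 132 -> 276
  RT 72: heading 276 -> 204
  RT 30: heading 204 -> 174
  -- iteration 3/6 --
  LT 144: heading 174 -> 318
  RT 72: heading 318 -> 246
  RT 30: heading 246 -> 216
  -- iteration 4/6 --
  LT 144: heading 216 -> 0
  RT 72: heading 0 -> 288
  RT 30: heading 288 -> 258
  -- iteration 5/6 --
  LT 144: heading 258 -> 42
  RT 72: heading 42 -> 330
  RT 30: heading 330 -> 300
  -- iteration 6/6 --
  LT 144: heading 300 -> 84
  RT 72: heading 84 -> 12
  RT 30: heading 12 -> 342
]
FD 11.3: (-5,20.8) -> (5.747,17.308) [heading=342, draw]
RT 144: heading 342 -> 198
RT 45: heading 198 -> 153
Final: pos=(5.747,17.308), heading=153, 3 segment(s) drawn
Segments drawn: 3

Answer: 3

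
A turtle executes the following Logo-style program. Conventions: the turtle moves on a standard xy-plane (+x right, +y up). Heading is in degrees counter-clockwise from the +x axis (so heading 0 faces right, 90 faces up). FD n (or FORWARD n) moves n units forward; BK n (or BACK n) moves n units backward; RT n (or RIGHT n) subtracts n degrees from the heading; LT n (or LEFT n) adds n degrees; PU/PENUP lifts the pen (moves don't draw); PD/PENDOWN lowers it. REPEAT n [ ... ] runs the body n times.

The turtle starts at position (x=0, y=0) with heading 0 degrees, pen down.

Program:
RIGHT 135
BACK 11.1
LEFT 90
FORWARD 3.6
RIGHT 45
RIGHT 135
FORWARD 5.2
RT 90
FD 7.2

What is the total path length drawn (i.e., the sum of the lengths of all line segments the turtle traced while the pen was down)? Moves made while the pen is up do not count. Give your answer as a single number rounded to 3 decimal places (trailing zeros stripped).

Executing turtle program step by step:
Start: pos=(0,0), heading=0, pen down
RT 135: heading 0 -> 225
BK 11.1: (0,0) -> (7.849,7.849) [heading=225, draw]
LT 90: heading 225 -> 315
FD 3.6: (7.849,7.849) -> (10.394,5.303) [heading=315, draw]
RT 45: heading 315 -> 270
RT 135: heading 270 -> 135
FD 5.2: (10.394,5.303) -> (6.718,8.98) [heading=135, draw]
RT 90: heading 135 -> 45
FD 7.2: (6.718,8.98) -> (11.809,14.071) [heading=45, draw]
Final: pos=(11.809,14.071), heading=45, 4 segment(s) drawn

Segment lengths:
  seg 1: (0,0) -> (7.849,7.849), length = 11.1
  seg 2: (7.849,7.849) -> (10.394,5.303), length = 3.6
  seg 3: (10.394,5.303) -> (6.718,8.98), length = 5.2
  seg 4: (6.718,8.98) -> (11.809,14.071), length = 7.2
Total = 27.1

Answer: 27.1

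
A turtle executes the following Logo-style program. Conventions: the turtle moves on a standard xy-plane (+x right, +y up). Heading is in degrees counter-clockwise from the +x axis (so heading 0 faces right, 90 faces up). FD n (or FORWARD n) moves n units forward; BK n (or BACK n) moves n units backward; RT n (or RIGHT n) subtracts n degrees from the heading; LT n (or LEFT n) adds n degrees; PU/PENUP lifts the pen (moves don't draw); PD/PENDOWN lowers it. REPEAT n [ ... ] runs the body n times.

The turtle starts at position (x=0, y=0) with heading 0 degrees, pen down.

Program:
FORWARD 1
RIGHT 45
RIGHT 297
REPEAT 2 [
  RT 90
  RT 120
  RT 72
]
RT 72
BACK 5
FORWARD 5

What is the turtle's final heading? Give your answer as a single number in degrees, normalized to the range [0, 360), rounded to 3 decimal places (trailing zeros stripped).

Answer: 102

Derivation:
Executing turtle program step by step:
Start: pos=(0,0), heading=0, pen down
FD 1: (0,0) -> (1,0) [heading=0, draw]
RT 45: heading 0 -> 315
RT 297: heading 315 -> 18
REPEAT 2 [
  -- iteration 1/2 --
  RT 90: heading 18 -> 288
  RT 120: heading 288 -> 168
  RT 72: heading 168 -> 96
  -- iteration 2/2 --
  RT 90: heading 96 -> 6
  RT 120: heading 6 -> 246
  RT 72: heading 246 -> 174
]
RT 72: heading 174 -> 102
BK 5: (1,0) -> (2.04,-4.891) [heading=102, draw]
FD 5: (2.04,-4.891) -> (1,0) [heading=102, draw]
Final: pos=(1,0), heading=102, 3 segment(s) drawn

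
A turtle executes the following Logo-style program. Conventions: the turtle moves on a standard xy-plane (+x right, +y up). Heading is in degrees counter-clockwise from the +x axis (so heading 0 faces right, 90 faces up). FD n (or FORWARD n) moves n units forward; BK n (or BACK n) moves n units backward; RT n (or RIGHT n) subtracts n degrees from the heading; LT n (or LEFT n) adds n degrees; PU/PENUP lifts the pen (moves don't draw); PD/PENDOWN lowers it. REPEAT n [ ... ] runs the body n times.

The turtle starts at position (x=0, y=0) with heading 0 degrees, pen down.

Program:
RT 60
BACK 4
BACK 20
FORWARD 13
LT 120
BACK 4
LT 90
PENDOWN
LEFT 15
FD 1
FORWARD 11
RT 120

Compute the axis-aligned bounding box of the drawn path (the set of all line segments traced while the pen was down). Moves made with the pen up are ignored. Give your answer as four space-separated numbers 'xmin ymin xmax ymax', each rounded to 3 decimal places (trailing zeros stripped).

Executing turtle program step by step:
Start: pos=(0,0), heading=0, pen down
RT 60: heading 0 -> 300
BK 4: (0,0) -> (-2,3.464) [heading=300, draw]
BK 20: (-2,3.464) -> (-12,20.785) [heading=300, draw]
FD 13: (-12,20.785) -> (-5.5,9.526) [heading=300, draw]
LT 120: heading 300 -> 60
BK 4: (-5.5,9.526) -> (-7.5,6.062) [heading=60, draw]
LT 90: heading 60 -> 150
PD: pen down
LT 15: heading 150 -> 165
FD 1: (-7.5,6.062) -> (-8.466,6.321) [heading=165, draw]
FD 11: (-8.466,6.321) -> (-19.091,9.168) [heading=165, draw]
RT 120: heading 165 -> 45
Final: pos=(-19.091,9.168), heading=45, 6 segment(s) drawn

Segment endpoints: x in {-19.091, -12, -8.466, -7.5, -5.5, -2, 0}, y in {0, 3.464, 6.062, 6.321, 9.168, 9.526, 20.785}
xmin=-19.091, ymin=0, xmax=0, ymax=20.785

Answer: -19.091 0 0 20.785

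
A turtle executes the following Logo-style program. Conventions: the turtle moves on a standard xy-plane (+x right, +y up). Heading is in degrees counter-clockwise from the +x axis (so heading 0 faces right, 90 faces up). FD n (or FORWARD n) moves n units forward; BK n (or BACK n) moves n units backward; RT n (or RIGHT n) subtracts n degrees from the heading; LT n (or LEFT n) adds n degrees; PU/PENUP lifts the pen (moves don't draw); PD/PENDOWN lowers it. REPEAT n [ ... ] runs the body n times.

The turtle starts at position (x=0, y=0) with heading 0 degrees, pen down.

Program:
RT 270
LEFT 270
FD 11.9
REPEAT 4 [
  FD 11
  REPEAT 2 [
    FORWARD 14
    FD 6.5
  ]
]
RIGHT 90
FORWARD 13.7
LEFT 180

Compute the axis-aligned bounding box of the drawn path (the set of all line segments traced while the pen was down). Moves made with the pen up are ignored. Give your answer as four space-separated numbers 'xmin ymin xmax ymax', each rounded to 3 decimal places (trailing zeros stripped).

Executing turtle program step by step:
Start: pos=(0,0), heading=0, pen down
RT 270: heading 0 -> 90
LT 270: heading 90 -> 0
FD 11.9: (0,0) -> (11.9,0) [heading=0, draw]
REPEAT 4 [
  -- iteration 1/4 --
  FD 11: (11.9,0) -> (22.9,0) [heading=0, draw]
  REPEAT 2 [
    -- iteration 1/2 --
    FD 14: (22.9,0) -> (36.9,0) [heading=0, draw]
    FD 6.5: (36.9,0) -> (43.4,0) [heading=0, draw]
    -- iteration 2/2 --
    FD 14: (43.4,0) -> (57.4,0) [heading=0, draw]
    FD 6.5: (57.4,0) -> (63.9,0) [heading=0, draw]
  ]
  -- iteration 2/4 --
  FD 11: (63.9,0) -> (74.9,0) [heading=0, draw]
  REPEAT 2 [
    -- iteration 1/2 --
    FD 14: (74.9,0) -> (88.9,0) [heading=0, draw]
    FD 6.5: (88.9,0) -> (95.4,0) [heading=0, draw]
    -- iteration 2/2 --
    FD 14: (95.4,0) -> (109.4,0) [heading=0, draw]
    FD 6.5: (109.4,0) -> (115.9,0) [heading=0, draw]
  ]
  -- iteration 3/4 --
  FD 11: (115.9,0) -> (126.9,0) [heading=0, draw]
  REPEAT 2 [
    -- iteration 1/2 --
    FD 14: (126.9,0) -> (140.9,0) [heading=0, draw]
    FD 6.5: (140.9,0) -> (147.4,0) [heading=0, draw]
    -- iteration 2/2 --
    FD 14: (147.4,0) -> (161.4,0) [heading=0, draw]
    FD 6.5: (161.4,0) -> (167.9,0) [heading=0, draw]
  ]
  -- iteration 4/4 --
  FD 11: (167.9,0) -> (178.9,0) [heading=0, draw]
  REPEAT 2 [
    -- iteration 1/2 --
    FD 14: (178.9,0) -> (192.9,0) [heading=0, draw]
    FD 6.5: (192.9,0) -> (199.4,0) [heading=0, draw]
    -- iteration 2/2 --
    FD 14: (199.4,0) -> (213.4,0) [heading=0, draw]
    FD 6.5: (213.4,0) -> (219.9,0) [heading=0, draw]
  ]
]
RT 90: heading 0 -> 270
FD 13.7: (219.9,0) -> (219.9,-13.7) [heading=270, draw]
LT 180: heading 270 -> 90
Final: pos=(219.9,-13.7), heading=90, 22 segment(s) drawn

Segment endpoints: x in {0, 11.9, 22.9, 36.9, 43.4, 57.4, 63.9, 74.9, 88.9, 95.4, 109.4, 115.9, 126.9, 140.9, 147.4, 161.4, 167.9, 178.9, 192.9, 199.4, 213.4, 219.9}, y in {-13.7, 0}
xmin=0, ymin=-13.7, xmax=219.9, ymax=0

Answer: 0 -13.7 219.9 0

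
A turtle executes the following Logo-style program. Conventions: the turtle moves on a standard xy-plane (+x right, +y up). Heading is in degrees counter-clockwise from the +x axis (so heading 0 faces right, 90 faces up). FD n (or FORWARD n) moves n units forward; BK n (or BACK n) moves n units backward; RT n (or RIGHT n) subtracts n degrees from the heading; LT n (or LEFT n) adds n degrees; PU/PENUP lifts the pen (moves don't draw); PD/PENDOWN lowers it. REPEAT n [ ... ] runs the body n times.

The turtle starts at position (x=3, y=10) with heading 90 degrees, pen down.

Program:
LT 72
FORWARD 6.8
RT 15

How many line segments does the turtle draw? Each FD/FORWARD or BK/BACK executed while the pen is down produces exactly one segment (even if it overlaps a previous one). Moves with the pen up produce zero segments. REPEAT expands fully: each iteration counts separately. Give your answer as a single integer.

Answer: 1

Derivation:
Executing turtle program step by step:
Start: pos=(3,10), heading=90, pen down
LT 72: heading 90 -> 162
FD 6.8: (3,10) -> (-3.467,12.101) [heading=162, draw]
RT 15: heading 162 -> 147
Final: pos=(-3.467,12.101), heading=147, 1 segment(s) drawn
Segments drawn: 1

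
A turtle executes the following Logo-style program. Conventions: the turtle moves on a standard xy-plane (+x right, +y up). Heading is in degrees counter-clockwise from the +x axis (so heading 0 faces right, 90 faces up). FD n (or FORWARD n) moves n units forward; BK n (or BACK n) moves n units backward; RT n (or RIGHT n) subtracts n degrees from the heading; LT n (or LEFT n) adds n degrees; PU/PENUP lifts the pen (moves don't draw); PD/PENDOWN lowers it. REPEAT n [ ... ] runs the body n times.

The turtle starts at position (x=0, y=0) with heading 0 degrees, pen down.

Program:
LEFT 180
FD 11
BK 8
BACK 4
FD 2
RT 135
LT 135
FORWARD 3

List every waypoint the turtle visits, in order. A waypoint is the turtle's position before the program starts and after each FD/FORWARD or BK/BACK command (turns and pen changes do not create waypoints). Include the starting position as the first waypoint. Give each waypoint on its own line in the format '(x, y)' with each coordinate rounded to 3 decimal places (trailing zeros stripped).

Answer: (0, 0)
(-11, 0)
(-3, 0)
(1, 0)
(-1, 0)
(-4, 0)

Derivation:
Executing turtle program step by step:
Start: pos=(0,0), heading=0, pen down
LT 180: heading 0 -> 180
FD 11: (0,0) -> (-11,0) [heading=180, draw]
BK 8: (-11,0) -> (-3,0) [heading=180, draw]
BK 4: (-3,0) -> (1,0) [heading=180, draw]
FD 2: (1,0) -> (-1,0) [heading=180, draw]
RT 135: heading 180 -> 45
LT 135: heading 45 -> 180
FD 3: (-1,0) -> (-4,0) [heading=180, draw]
Final: pos=(-4,0), heading=180, 5 segment(s) drawn
Waypoints (6 total):
(0, 0)
(-11, 0)
(-3, 0)
(1, 0)
(-1, 0)
(-4, 0)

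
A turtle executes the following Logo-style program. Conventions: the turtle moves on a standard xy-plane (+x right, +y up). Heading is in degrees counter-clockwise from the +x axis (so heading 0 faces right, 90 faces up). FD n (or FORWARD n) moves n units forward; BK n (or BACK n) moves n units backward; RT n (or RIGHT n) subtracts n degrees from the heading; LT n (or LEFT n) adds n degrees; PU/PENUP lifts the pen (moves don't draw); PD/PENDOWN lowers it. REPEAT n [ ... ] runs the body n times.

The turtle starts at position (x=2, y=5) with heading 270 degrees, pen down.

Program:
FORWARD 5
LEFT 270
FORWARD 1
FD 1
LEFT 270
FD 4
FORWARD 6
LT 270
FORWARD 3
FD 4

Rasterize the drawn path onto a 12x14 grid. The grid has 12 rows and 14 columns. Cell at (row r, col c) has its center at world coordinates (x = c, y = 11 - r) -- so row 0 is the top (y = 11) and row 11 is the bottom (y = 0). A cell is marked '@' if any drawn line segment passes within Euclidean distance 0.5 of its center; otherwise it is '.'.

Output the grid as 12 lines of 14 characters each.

Answer: ..............
@@@@@@@@......
@.............
@.............
@.............
@.............
@.@...........
@.@...........
@.@...........
@.@...........
@.@...........
@@@...........

Derivation:
Segment 0: (2,5) -> (2,0)
Segment 1: (2,0) -> (1,0)
Segment 2: (1,0) -> (-0,0)
Segment 3: (-0,0) -> (0,4)
Segment 4: (0,4) -> (0,10)
Segment 5: (0,10) -> (3,10)
Segment 6: (3,10) -> (7,10)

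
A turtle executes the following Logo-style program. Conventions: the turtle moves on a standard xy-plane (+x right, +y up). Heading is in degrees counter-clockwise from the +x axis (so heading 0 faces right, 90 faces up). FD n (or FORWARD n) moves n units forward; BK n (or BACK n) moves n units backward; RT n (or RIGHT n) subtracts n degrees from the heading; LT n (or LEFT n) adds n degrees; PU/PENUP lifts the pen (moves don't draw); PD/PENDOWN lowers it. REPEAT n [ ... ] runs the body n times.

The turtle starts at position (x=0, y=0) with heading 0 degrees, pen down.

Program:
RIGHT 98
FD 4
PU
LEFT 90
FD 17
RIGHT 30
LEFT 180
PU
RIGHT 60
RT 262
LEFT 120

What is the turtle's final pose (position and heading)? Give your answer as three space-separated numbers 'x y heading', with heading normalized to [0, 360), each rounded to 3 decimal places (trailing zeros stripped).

Answer: 16.278 -6.327 300

Derivation:
Executing turtle program step by step:
Start: pos=(0,0), heading=0, pen down
RT 98: heading 0 -> 262
FD 4: (0,0) -> (-0.557,-3.961) [heading=262, draw]
PU: pen up
LT 90: heading 262 -> 352
FD 17: (-0.557,-3.961) -> (16.278,-6.327) [heading=352, move]
RT 30: heading 352 -> 322
LT 180: heading 322 -> 142
PU: pen up
RT 60: heading 142 -> 82
RT 262: heading 82 -> 180
LT 120: heading 180 -> 300
Final: pos=(16.278,-6.327), heading=300, 1 segment(s) drawn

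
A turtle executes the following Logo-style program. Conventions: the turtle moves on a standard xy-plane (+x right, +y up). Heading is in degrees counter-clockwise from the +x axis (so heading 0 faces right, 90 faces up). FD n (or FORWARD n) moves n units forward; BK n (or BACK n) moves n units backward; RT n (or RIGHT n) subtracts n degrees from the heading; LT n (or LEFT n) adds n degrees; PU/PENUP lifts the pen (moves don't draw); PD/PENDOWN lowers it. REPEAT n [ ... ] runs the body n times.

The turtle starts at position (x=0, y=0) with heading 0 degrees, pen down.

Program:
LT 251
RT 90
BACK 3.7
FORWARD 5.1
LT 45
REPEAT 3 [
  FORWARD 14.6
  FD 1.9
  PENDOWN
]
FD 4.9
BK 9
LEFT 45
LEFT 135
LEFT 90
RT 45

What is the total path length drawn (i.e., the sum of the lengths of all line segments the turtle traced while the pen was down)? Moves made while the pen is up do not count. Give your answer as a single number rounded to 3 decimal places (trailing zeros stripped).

Executing turtle program step by step:
Start: pos=(0,0), heading=0, pen down
LT 251: heading 0 -> 251
RT 90: heading 251 -> 161
BK 3.7: (0,0) -> (3.498,-1.205) [heading=161, draw]
FD 5.1: (3.498,-1.205) -> (-1.324,0.456) [heading=161, draw]
LT 45: heading 161 -> 206
REPEAT 3 [
  -- iteration 1/3 --
  FD 14.6: (-1.324,0.456) -> (-14.446,-5.944) [heading=206, draw]
  FD 1.9: (-14.446,-5.944) -> (-16.154,-6.777) [heading=206, draw]
  PD: pen down
  -- iteration 2/3 --
  FD 14.6: (-16.154,-6.777) -> (-29.276,-13.178) [heading=206, draw]
  FD 1.9: (-29.276,-13.178) -> (-30.984,-14.01) [heading=206, draw]
  PD: pen down
  -- iteration 3/3 --
  FD 14.6: (-30.984,-14.01) -> (-44.106,-20.411) [heading=206, draw]
  FD 1.9: (-44.106,-20.411) -> (-45.814,-21.244) [heading=206, draw]
  PD: pen down
]
FD 4.9: (-45.814,-21.244) -> (-50.218,-23.392) [heading=206, draw]
BK 9: (-50.218,-23.392) -> (-42.129,-19.446) [heading=206, draw]
LT 45: heading 206 -> 251
LT 135: heading 251 -> 26
LT 90: heading 26 -> 116
RT 45: heading 116 -> 71
Final: pos=(-42.129,-19.446), heading=71, 10 segment(s) drawn

Segment lengths:
  seg 1: (0,0) -> (3.498,-1.205), length = 3.7
  seg 2: (3.498,-1.205) -> (-1.324,0.456), length = 5.1
  seg 3: (-1.324,0.456) -> (-14.446,-5.944), length = 14.6
  seg 4: (-14.446,-5.944) -> (-16.154,-6.777), length = 1.9
  seg 5: (-16.154,-6.777) -> (-29.276,-13.178), length = 14.6
  seg 6: (-29.276,-13.178) -> (-30.984,-14.01), length = 1.9
  seg 7: (-30.984,-14.01) -> (-44.106,-20.411), length = 14.6
  seg 8: (-44.106,-20.411) -> (-45.814,-21.244), length = 1.9
  seg 9: (-45.814,-21.244) -> (-50.218,-23.392), length = 4.9
  seg 10: (-50.218,-23.392) -> (-42.129,-19.446), length = 9
Total = 72.2

Answer: 72.2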